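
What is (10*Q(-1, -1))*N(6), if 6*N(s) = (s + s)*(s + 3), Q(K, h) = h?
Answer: -180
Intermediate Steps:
N(s) = s*(3 + s)/3 (N(s) = ((s + s)*(s + 3))/6 = ((2*s)*(3 + s))/6 = (2*s*(3 + s))/6 = s*(3 + s)/3)
(10*Q(-1, -1))*N(6) = (10*(-1))*((⅓)*6*(3 + 6)) = -10*6*9/3 = -10*18 = -180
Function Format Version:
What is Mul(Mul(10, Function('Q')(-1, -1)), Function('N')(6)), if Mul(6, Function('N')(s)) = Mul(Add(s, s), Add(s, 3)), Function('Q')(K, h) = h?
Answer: -180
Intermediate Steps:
Function('N')(s) = Mul(Rational(1, 3), s, Add(3, s)) (Function('N')(s) = Mul(Rational(1, 6), Mul(Add(s, s), Add(s, 3))) = Mul(Rational(1, 6), Mul(Mul(2, s), Add(3, s))) = Mul(Rational(1, 6), Mul(2, s, Add(3, s))) = Mul(Rational(1, 3), s, Add(3, s)))
Mul(Mul(10, Function('Q')(-1, -1)), Function('N')(6)) = Mul(Mul(10, -1), Mul(Rational(1, 3), 6, Add(3, 6))) = Mul(-10, Mul(Rational(1, 3), 6, 9)) = Mul(-10, 18) = -180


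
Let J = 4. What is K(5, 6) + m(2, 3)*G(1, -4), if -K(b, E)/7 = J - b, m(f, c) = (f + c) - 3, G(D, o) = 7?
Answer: 21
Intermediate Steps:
m(f, c) = -3 + c + f (m(f, c) = (c + f) - 3 = -3 + c + f)
K(b, E) = -28 + 7*b (K(b, E) = -7*(4 - b) = -28 + 7*b)
K(5, 6) + m(2, 3)*G(1, -4) = (-28 + 7*5) + (-3 + 3 + 2)*7 = (-28 + 35) + 2*7 = 7 + 14 = 21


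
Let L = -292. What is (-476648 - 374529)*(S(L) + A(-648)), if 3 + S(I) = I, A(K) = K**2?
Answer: -357161529793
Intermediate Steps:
S(I) = -3 + I
(-476648 - 374529)*(S(L) + A(-648)) = (-476648 - 374529)*((-3 - 292) + (-648)**2) = -851177*(-295 + 419904) = -851177*419609 = -357161529793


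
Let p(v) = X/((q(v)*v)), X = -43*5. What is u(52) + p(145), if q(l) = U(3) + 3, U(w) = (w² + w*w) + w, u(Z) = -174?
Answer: -121147/696 ≈ -174.06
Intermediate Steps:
X = -215
U(w) = w + 2*w² (U(w) = (w² + w²) + w = 2*w² + w = w + 2*w²)
q(l) = 24 (q(l) = 3*(1 + 2*3) + 3 = 3*(1 + 6) + 3 = 3*7 + 3 = 21 + 3 = 24)
p(v) = -215/(24*v) (p(v) = -215*1/(24*v) = -215/(24*v))
u(52) + p(145) = -174 - 215/24/145 = -174 - 215/24*1/145 = -174 - 43/696 = -121147/696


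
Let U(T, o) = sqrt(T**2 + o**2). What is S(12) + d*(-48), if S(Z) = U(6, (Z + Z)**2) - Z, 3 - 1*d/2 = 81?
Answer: 7476 + 6*sqrt(9217) ≈ 8052.0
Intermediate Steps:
d = -156 (d = 6 - 2*81 = 6 - 162 = -156)
S(Z) = sqrt(36 + 16*Z**4) - Z (S(Z) = sqrt(6**2 + ((Z + Z)**2)**2) - Z = sqrt(36 + ((2*Z)**2)**2) - Z = sqrt(36 + (4*Z**2)**2) - Z = sqrt(36 + 16*Z**4) - Z)
S(12) + d*(-48) = (-1*12 + 2*sqrt(9 + 4*12**4)) - 156*(-48) = (-12 + 2*sqrt(9 + 4*20736)) + 7488 = (-12 + 2*sqrt(9 + 82944)) + 7488 = (-12 + 2*sqrt(82953)) + 7488 = (-12 + 2*(3*sqrt(9217))) + 7488 = (-12 + 6*sqrt(9217)) + 7488 = 7476 + 6*sqrt(9217)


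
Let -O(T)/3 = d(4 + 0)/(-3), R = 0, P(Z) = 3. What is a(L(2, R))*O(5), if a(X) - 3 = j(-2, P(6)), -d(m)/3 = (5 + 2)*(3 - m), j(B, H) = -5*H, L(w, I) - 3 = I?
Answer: -252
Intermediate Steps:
L(w, I) = 3 + I
d(m) = -63 + 21*m (d(m) = -3*(5 + 2)*(3 - m) = -21*(3 - m) = -3*(21 - 7*m) = -63 + 21*m)
a(X) = -12 (a(X) = 3 - 5*3 = 3 - 15 = -12)
O(T) = 21 (O(T) = -3*(-63 + 21*(4 + 0))/(-3) = -3*(-63 + 21*4)*(-1)/3 = -3*(-63 + 84)*(-1)/3 = -63*(-1)/3 = -3*(-7) = 21)
a(L(2, R))*O(5) = -12*21 = -252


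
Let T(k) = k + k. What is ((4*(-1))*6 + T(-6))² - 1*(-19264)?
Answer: 20560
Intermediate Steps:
T(k) = 2*k
((4*(-1))*6 + T(-6))² - 1*(-19264) = ((4*(-1))*6 + 2*(-6))² - 1*(-19264) = (-4*6 - 12)² + 19264 = (-24 - 12)² + 19264 = (-36)² + 19264 = 1296 + 19264 = 20560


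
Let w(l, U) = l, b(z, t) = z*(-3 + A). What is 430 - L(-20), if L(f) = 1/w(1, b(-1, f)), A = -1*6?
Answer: 429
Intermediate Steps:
A = -6
b(z, t) = -9*z (b(z, t) = z*(-3 - 6) = z*(-9) = -9*z)
L(f) = 1 (L(f) = 1/1 = 1)
430 - L(-20) = 430 - 1*1 = 430 - 1 = 429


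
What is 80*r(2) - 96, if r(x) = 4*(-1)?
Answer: -416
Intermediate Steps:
r(x) = -4
80*r(2) - 96 = 80*(-4) - 96 = -320 - 96 = -416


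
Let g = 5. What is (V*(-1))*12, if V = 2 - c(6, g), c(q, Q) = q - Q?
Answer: -12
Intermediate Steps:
V = 1 (V = 2 - (6 - 1*5) = 2 - (6 - 5) = 2 - 1*1 = 2 - 1 = 1)
(V*(-1))*12 = (1*(-1))*12 = -1*12 = -12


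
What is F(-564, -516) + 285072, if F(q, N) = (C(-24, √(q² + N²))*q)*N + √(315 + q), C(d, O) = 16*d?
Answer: -111468144 + I*√249 ≈ -1.1147e+8 + 15.78*I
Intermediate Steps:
F(q, N) = √(315 + q) - 384*N*q (F(q, N) = ((16*(-24))*q)*N + √(315 + q) = (-384*q)*N + √(315 + q) = -384*N*q + √(315 + q) = √(315 + q) - 384*N*q)
F(-564, -516) + 285072 = (√(315 - 564) - 384*(-516)*(-564)) + 285072 = (√(-249) - 111753216) + 285072 = (I*√249 - 111753216) + 285072 = (-111753216 + I*√249) + 285072 = -111468144 + I*√249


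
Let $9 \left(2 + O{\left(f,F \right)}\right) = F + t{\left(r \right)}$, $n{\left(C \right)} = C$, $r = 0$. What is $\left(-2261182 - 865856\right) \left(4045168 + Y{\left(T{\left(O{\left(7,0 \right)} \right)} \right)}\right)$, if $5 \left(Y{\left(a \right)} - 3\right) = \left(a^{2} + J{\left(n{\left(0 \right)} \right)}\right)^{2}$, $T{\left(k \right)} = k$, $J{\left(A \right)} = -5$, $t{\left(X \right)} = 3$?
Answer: $- \frac{341533976092126}{27} \approx -1.2649 \cdot 10^{13}$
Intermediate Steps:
$O{\left(f,F \right)} = - \frac{5}{3} + \frac{F}{9}$ ($O{\left(f,F \right)} = -2 + \frac{F + 3}{9} = -2 + \frac{3 + F}{9} = -2 + \left(\frac{1}{3} + \frac{F}{9}\right) = - \frac{5}{3} + \frac{F}{9}$)
$Y{\left(a \right)} = 3 + \frac{\left(-5 + a^{2}\right)^{2}}{5}$ ($Y{\left(a \right)} = 3 + \frac{\left(a^{2} - 5\right)^{2}}{5} = 3 + \frac{\left(-5 + a^{2}\right)^{2}}{5}$)
$\left(-2261182 - 865856\right) \left(4045168 + Y{\left(T{\left(O{\left(7,0 \right)} \right)} \right)}\right) = \left(-2261182 - 865856\right) \left(4045168 + \left(3 + \frac{\left(-5 + \left(- \frac{5}{3} + \frac{1}{9} \cdot 0\right)^{2}\right)^{2}}{5}\right)\right) = - 3127038 \left(4045168 + \left(3 + \frac{\left(-5 + \left(- \frac{5}{3} + 0\right)^{2}\right)^{2}}{5}\right)\right) = - 3127038 \left(4045168 + \left(3 + \frac{\left(-5 + \left(- \frac{5}{3}\right)^{2}\right)^{2}}{5}\right)\right) = - 3127038 \left(4045168 + \left(3 + \frac{\left(-5 + \frac{25}{9}\right)^{2}}{5}\right)\right) = - 3127038 \left(4045168 + \left(3 + \frac{\left(- \frac{20}{9}\right)^{2}}{5}\right)\right) = - 3127038 \left(4045168 + \left(3 + \frac{1}{5} \cdot \frac{400}{81}\right)\right) = - 3127038 \left(4045168 + \left(3 + \frac{80}{81}\right)\right) = - 3127038 \left(4045168 + \frac{323}{81}\right) = \left(-3127038\right) \frac{327658931}{81} = - \frac{341533976092126}{27}$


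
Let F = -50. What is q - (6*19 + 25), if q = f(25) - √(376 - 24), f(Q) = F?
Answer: -189 - 4*√22 ≈ -207.76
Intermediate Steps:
f(Q) = -50
q = -50 - 4*√22 (q = -50 - √(376 - 24) = -50 - √352 = -50 - 4*√22 ≈ -68.762)
q - (6*19 + 25) = (-50 - 4*√22) - (6*19 + 25) = (-50 - 4*√22) - (114 + 25) = (-50 - 4*√22) - 1*139 = (-50 - 4*√22) - 139 = -189 - 4*√22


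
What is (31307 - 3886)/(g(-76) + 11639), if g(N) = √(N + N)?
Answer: 319153019/135466473 - 54842*I*√38/135466473 ≈ 2.356 - 0.0024956*I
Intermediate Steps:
g(N) = √2*√N (g(N) = √(2*N) = √2*√N)
(31307 - 3886)/(g(-76) + 11639) = (31307 - 3886)/(√2*√(-76) + 11639) = 27421/(√2*(2*I*√19) + 11639) = 27421/(2*I*√38 + 11639) = 27421/(11639 + 2*I*√38)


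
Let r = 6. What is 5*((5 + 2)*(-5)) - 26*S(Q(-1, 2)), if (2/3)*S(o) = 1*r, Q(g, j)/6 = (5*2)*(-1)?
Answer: -409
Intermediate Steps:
Q(g, j) = -60 (Q(g, j) = 6*((5*2)*(-1)) = 6*(10*(-1)) = 6*(-10) = -60)
S(o) = 9 (S(o) = 3*(1*6)/2 = (3/2)*6 = 9)
5*((5 + 2)*(-5)) - 26*S(Q(-1, 2)) = 5*((5 + 2)*(-5)) - 26*9 = 5*(7*(-5)) - 234 = 5*(-35) - 234 = -175 - 234 = -409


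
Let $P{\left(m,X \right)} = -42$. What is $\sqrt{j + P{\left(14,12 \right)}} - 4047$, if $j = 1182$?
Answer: $-4047 + 2 \sqrt{285} \approx -4013.2$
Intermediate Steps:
$\sqrt{j + P{\left(14,12 \right)}} - 4047 = \sqrt{1182 - 42} - 4047 = \sqrt{1140} - 4047 = 2 \sqrt{285} - 4047 = -4047 + 2 \sqrt{285}$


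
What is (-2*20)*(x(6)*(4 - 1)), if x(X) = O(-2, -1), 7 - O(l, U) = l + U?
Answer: -1200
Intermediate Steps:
O(l, U) = 7 - U - l (O(l, U) = 7 - (l + U) = 7 - (U + l) = 7 + (-U - l) = 7 - U - l)
x(X) = 10 (x(X) = 7 - 1*(-1) - 1*(-2) = 7 + 1 + 2 = 10)
(-2*20)*(x(6)*(4 - 1)) = (-2*20)*(10*(4 - 1)) = -400*3 = -40*30 = -1200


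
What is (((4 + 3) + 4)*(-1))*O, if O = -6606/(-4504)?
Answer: -36333/2252 ≈ -16.134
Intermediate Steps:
O = 3303/2252 (O = -6606*(-1/4504) = 3303/2252 ≈ 1.4667)
(((4 + 3) + 4)*(-1))*O = (((4 + 3) + 4)*(-1))*(3303/2252) = ((7 + 4)*(-1))*(3303/2252) = (11*(-1))*(3303/2252) = -11*3303/2252 = -36333/2252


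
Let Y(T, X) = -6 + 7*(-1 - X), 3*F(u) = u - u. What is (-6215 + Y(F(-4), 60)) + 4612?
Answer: -2036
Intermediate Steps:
F(u) = 0 (F(u) = (u - u)/3 = (1/3)*0 = 0)
Y(T, X) = -13 - 7*X (Y(T, X) = -6 + (-7 - 7*X) = -13 - 7*X)
(-6215 + Y(F(-4), 60)) + 4612 = (-6215 + (-13 - 7*60)) + 4612 = (-6215 + (-13 - 420)) + 4612 = (-6215 - 433) + 4612 = -6648 + 4612 = -2036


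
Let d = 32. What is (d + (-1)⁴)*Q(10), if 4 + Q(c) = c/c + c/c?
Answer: -66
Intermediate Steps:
Q(c) = -2 (Q(c) = -4 + (c/c + c/c) = -4 + (1 + 1) = -4 + 2 = -2)
(d + (-1)⁴)*Q(10) = (32 + (-1)⁴)*(-2) = (32 + 1)*(-2) = 33*(-2) = -66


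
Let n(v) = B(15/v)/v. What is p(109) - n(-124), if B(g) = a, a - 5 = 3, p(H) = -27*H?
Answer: -91231/31 ≈ -2942.9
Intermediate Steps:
a = 8 (a = 5 + 3 = 8)
B(g) = 8
n(v) = 8/v
p(109) - n(-124) = -27*109 - 8/(-124) = -2943 - 8*(-1)/124 = -2943 - 1*(-2/31) = -2943 + 2/31 = -91231/31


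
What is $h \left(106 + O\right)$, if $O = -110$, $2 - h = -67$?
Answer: $-276$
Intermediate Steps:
$h = 69$ ($h = 2 - -67 = 2 + 67 = 69$)
$h \left(106 + O\right) = 69 \left(106 - 110\right) = 69 \left(-4\right) = -276$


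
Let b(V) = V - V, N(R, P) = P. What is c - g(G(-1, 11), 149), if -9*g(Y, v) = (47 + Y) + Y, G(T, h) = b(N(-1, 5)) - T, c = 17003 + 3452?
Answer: 184144/9 ≈ 20460.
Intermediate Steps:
b(V) = 0
c = 20455
G(T, h) = -T (G(T, h) = 0 - T = -T)
g(Y, v) = -47/9 - 2*Y/9 (g(Y, v) = -((47 + Y) + Y)/9 = -(47 + 2*Y)/9 = -47/9 - 2*Y/9)
c - g(G(-1, 11), 149) = 20455 - (-47/9 - (-2)*(-1)/9) = 20455 - (-47/9 - 2/9*1) = 20455 - (-47/9 - 2/9) = 20455 - 1*(-49/9) = 20455 + 49/9 = 184144/9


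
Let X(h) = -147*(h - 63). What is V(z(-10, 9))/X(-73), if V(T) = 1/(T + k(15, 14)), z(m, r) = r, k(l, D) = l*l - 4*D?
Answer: 1/3558576 ≈ 2.8101e-7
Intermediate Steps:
k(l, D) = l**2 - 4*D
X(h) = 9261 - 147*h (X(h) = -147*(-63 + h) = 9261 - 147*h)
V(T) = 1/(169 + T) (V(T) = 1/(T + (15**2 - 4*14)) = 1/(T + (225 - 56)) = 1/(T + 169) = 1/(169 + T))
V(z(-10, 9))/X(-73) = 1/((169 + 9)*(9261 - 147*(-73))) = 1/(178*(9261 + 10731)) = (1/178)/19992 = (1/178)*(1/19992) = 1/3558576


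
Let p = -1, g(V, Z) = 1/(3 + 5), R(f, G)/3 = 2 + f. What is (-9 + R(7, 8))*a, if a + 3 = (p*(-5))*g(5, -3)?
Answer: -171/4 ≈ -42.750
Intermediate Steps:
R(f, G) = 6 + 3*f (R(f, G) = 3*(2 + f) = 6 + 3*f)
g(V, Z) = ⅛ (g(V, Z) = 1/8 = ⅛)
a = -19/8 (a = -3 - 1*(-5)*(⅛) = -3 + 5*(⅛) = -3 + 5/8 = -19/8 ≈ -2.3750)
(-9 + R(7, 8))*a = (-9 + (6 + 3*7))*(-19/8) = (-9 + (6 + 21))*(-19/8) = (-9 + 27)*(-19/8) = 18*(-19/8) = -171/4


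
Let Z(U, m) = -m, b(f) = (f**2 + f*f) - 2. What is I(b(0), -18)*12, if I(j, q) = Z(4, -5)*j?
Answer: -120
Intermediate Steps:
b(f) = -2 + 2*f**2 (b(f) = (f**2 + f**2) - 2 = 2*f**2 - 2 = -2 + 2*f**2)
I(j, q) = 5*j (I(j, q) = (-1*(-5))*j = 5*j)
I(b(0), -18)*12 = (5*(-2 + 2*0**2))*12 = (5*(-2 + 2*0))*12 = (5*(-2 + 0))*12 = (5*(-2))*12 = -10*12 = -120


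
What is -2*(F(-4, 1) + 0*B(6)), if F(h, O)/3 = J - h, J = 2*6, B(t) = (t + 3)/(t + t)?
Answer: -96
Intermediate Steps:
B(t) = (3 + t)/(2*t) (B(t) = (3 + t)/((2*t)) = (3 + t)*(1/(2*t)) = (3 + t)/(2*t))
J = 12
F(h, O) = 36 - 3*h (F(h, O) = 3*(12 - h) = 36 - 3*h)
-2*(F(-4, 1) + 0*B(6)) = -2*((36 - 3*(-4)) + 0*((½)*(3 + 6)/6)) = -2*((36 + 12) + 0*((½)*(⅙)*9)) = -2*(48 + 0*(¾)) = -2*(48 + 0) = -2*48 = -96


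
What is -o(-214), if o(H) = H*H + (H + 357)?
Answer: -45939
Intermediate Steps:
o(H) = 357 + H + H**2 (o(H) = H**2 + (357 + H) = 357 + H + H**2)
-o(-214) = -(357 - 214 + (-214)**2) = -(357 - 214 + 45796) = -1*45939 = -45939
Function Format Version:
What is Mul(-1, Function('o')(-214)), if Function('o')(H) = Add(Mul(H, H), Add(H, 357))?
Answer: -45939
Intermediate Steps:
Function('o')(H) = Add(357, H, Pow(H, 2)) (Function('o')(H) = Add(Pow(H, 2), Add(357, H)) = Add(357, H, Pow(H, 2)))
Mul(-1, Function('o')(-214)) = Mul(-1, Add(357, -214, Pow(-214, 2))) = Mul(-1, Add(357, -214, 45796)) = Mul(-1, 45939) = -45939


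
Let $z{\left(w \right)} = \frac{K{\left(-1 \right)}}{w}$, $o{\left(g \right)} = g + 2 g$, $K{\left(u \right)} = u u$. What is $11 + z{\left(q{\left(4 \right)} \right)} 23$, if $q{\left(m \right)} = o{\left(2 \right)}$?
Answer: $\frac{89}{6} \approx 14.833$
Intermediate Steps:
$K{\left(u \right)} = u^{2}$
$o{\left(g \right)} = 3 g$
$q{\left(m \right)} = 6$ ($q{\left(m \right)} = 3 \cdot 2 = 6$)
$z{\left(w \right)} = \frac{1}{w}$ ($z{\left(w \right)} = \frac{\left(-1\right)^{2}}{w} = 1 \frac{1}{w} = \frac{1}{w}$)
$11 + z{\left(q{\left(4 \right)} \right)} 23 = 11 + \frac{1}{6} \cdot 23 = 11 + \frac{23}{6} = \frac{89}{6}$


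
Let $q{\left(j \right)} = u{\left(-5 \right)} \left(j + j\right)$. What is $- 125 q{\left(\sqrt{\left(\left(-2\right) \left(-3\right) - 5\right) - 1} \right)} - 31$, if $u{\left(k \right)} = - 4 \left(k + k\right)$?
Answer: $-31$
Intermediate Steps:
$u{\left(k \right)} = - 8 k$ ($u{\left(k \right)} = - 4 \cdot 2 k = - 8 k$)
$q{\left(j \right)} = 80 j$ ($q{\left(j \right)} = \left(-8\right) \left(-5\right) \left(j + j\right) = 40 \cdot 2 j = 80 j$)
$- 125 q{\left(\sqrt{\left(\left(-2\right) \left(-3\right) - 5\right) - 1} \right)} - 31 = - 125 \cdot 80 \sqrt{\left(\left(-2\right) \left(-3\right) - 5\right) - 1} - 31 = - 125 \cdot 80 \sqrt{\left(6 - 5\right) - 1} - 31 = - 125 \cdot 80 \sqrt{1 - 1} - 31 = - 125 \cdot 80 \sqrt{0} - 31 = - 125 \cdot 80 \cdot 0 - 31 = \left(-125\right) 0 - 31 = 0 - 31 = -31$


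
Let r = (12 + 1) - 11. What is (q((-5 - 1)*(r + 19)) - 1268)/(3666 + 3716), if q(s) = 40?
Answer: -614/3691 ≈ -0.16635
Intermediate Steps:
r = 2 (r = 13 - 11 = 2)
(q((-5 - 1)*(r + 19)) - 1268)/(3666 + 3716) = (40 - 1268)/(3666 + 3716) = -1228/7382 = -1228*1/7382 = -614/3691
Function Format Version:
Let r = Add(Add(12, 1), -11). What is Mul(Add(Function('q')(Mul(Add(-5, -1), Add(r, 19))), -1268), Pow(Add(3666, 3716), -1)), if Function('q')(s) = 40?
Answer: Rational(-614, 3691) ≈ -0.16635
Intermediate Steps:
r = 2 (r = Add(13, -11) = 2)
Mul(Add(Function('q')(Mul(Add(-5, -1), Add(r, 19))), -1268), Pow(Add(3666, 3716), -1)) = Mul(Add(40, -1268), Pow(Add(3666, 3716), -1)) = Mul(-1228, Pow(7382, -1)) = Mul(-1228, Rational(1, 7382)) = Rational(-614, 3691)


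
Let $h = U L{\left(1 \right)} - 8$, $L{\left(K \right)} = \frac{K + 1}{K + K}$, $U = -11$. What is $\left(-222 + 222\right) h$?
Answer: $0$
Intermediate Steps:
$L{\left(K \right)} = \frac{1 + K}{2 K}$
$h = -19$ ($h = - 11 \frac{1 + 1}{2 \cdot 1} - 8 = - 11 \cdot \frac{1}{2} \cdot 1 \cdot 2 - 8 = \left(-11\right) 1 - 8 = -11 - 8 = -19$)
$\left(-222 + 222\right) h = \left(-222 + 222\right) \left(-19\right) = 0 \left(-19\right) = 0$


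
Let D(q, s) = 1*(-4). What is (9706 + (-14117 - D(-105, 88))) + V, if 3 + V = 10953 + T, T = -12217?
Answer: -5674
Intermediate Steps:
D(q, s) = -4
V = -1267 (V = -3 + (10953 - 12217) = -3 - 1264 = -1267)
(9706 + (-14117 - D(-105, 88))) + V = (9706 + (-14117 - 1*(-4))) - 1267 = (9706 + (-14117 + 4)) - 1267 = (9706 - 14113) - 1267 = -4407 - 1267 = -5674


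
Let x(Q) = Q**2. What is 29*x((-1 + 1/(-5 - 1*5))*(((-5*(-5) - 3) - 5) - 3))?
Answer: 171941/25 ≈ 6877.6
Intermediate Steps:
29*x((-1 + 1/(-5 - 1*5))*(((-5*(-5) - 3) - 5) - 3)) = 29*((-1 + 1/(-5 - 1*5))*(((-5*(-5) - 3) - 5) - 3))**2 = 29*((-1 + 1/(-5 - 5))*(((25 - 3) - 5) - 3))**2 = 29*((-1 + 1/(-10))*((22 - 5) - 3))**2 = 29*((-1 + 1*(-1/10))*(17 - 3))**2 = 29*((-1 - 1/10)*14)**2 = 29*(-11/10*14)**2 = 29*(-77/5)**2 = 29*(5929/25) = 171941/25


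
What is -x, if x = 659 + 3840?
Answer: -4499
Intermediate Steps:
x = 4499
-x = -1*4499 = -4499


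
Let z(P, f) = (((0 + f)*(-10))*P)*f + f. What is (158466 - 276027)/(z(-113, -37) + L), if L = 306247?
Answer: -117561/1853180 ≈ -0.063437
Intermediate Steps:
z(P, f) = f - 10*P*f² (z(P, f) = ((f*(-10))*P)*f + f = ((-10*f)*P)*f + f = (-10*P*f)*f + f = -10*P*f² + f = f - 10*P*f²)
(158466 - 276027)/(z(-113, -37) + L) = (158466 - 276027)/(-37*(1 - 10*(-113)*(-37)) + 306247) = -117561/(-37*(1 - 41810) + 306247) = -117561/(-37*(-41809) + 306247) = -117561/(1546933 + 306247) = -117561/1853180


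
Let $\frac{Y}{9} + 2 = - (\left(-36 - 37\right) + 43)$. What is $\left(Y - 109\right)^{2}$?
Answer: $20449$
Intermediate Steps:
$Y = 252$ ($Y = -18 + 9 \left(- (\left(-36 - 37\right) + 43)\right) = -18 + 9 \left(- (-73 + 43)\right) = -18 + 9 \left(\left(-1\right) \left(-30\right)\right) = -18 + 9 \cdot 30 = -18 + 270 = 252$)
$\left(Y - 109\right)^{2} = \left(252 - 109\right)^{2} = 143^{2} = 20449$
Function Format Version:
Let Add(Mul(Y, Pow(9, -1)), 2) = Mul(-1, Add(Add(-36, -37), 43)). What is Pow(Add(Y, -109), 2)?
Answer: 20449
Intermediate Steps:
Y = 252 (Y = Add(-18, Mul(9, Mul(-1, Add(Add(-36, -37), 43)))) = Add(-18, Mul(9, Mul(-1, Add(-73, 43)))) = Add(-18, Mul(9, Mul(-1, -30))) = Add(-18, Mul(9, 30)) = Add(-18, 270) = 252)
Pow(Add(Y, -109), 2) = Pow(Add(252, -109), 2) = Pow(143, 2) = 20449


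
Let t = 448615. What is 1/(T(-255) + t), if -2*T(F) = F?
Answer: 2/897485 ≈ 2.2285e-6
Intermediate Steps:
T(F) = -F/2
1/(T(-255) + t) = 1/(-1/2*(-255) + 448615) = 1/(255/2 + 448615) = 1/(897485/2) = 2/897485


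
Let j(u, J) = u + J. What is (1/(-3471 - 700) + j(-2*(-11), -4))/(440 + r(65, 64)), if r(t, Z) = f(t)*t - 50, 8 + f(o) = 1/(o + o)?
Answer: -150154/1080289 ≈ -0.13899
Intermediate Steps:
f(o) = -8 + 1/(2*o) (f(o) = -8 + 1/(o + o) = -8 + 1/(2*o))
r(t, Z) = -50 + t*(-8 + 1/(2*t)) (r(t, Z) = (-8 + 1/(2*t))*t - 50 = t*(-8 + 1/(2*t)) - 50 = -50 + t*(-8 + 1/(2*t)))
j(u, J) = J + u
(1/(-3471 - 700) + j(-2*(-11), -4))/(440 + r(65, 64)) = (1/(-3471 - 700) + (-4 - 2*(-11)))/(440 + (-99/2 - 8*65)) = (1/(-4171) + (-4 + 22))/(440 + (-99/2 - 520)) = (-1/4171 + 18)/(440 - 1139/2) = 75077/(4171*(-259/2)) = (75077/4171)*(-2/259) = -150154/1080289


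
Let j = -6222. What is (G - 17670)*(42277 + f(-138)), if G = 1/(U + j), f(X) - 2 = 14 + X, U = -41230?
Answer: -35345991232355/47452 ≈ -7.4488e+8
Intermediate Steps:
f(X) = 16 + X (f(X) = 2 + (14 + X) = 16 + X)
G = -1/47452 (G = 1/(-41230 - 6222) = 1/(-47452) = -1/47452 ≈ -2.1074e-5)
(G - 17670)*(42277 + f(-138)) = (-1/47452 - 17670)*(42277 + (16 - 138)) = -838476841*(42277 - 122)/47452 = -838476841/47452*42155 = -35345991232355/47452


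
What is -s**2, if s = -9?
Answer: -81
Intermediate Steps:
-s**2 = -1*(-9)**2 = -1*81 = -81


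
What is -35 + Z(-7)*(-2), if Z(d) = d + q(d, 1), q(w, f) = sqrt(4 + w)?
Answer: -21 - 2*I*sqrt(3) ≈ -21.0 - 3.4641*I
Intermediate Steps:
Z(d) = d + sqrt(4 + d)
-35 + Z(-7)*(-2) = -35 + (-7 + sqrt(4 - 7))*(-2) = -35 + (-7 + sqrt(-3))*(-2) = -35 + (-7 + I*sqrt(3))*(-2) = -35 + (14 - 2*I*sqrt(3)) = -21 - 2*I*sqrt(3)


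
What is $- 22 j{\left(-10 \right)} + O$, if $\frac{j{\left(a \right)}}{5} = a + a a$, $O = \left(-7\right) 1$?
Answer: $-9907$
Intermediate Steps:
$O = -7$
$j{\left(a \right)} = 5 a + 5 a^{2}$ ($j{\left(a \right)} = 5 \left(a + a a\right) = 5 \left(a + a^{2}\right) = 5 a + 5 a^{2}$)
$- 22 j{\left(-10 \right)} + O = - 22 \cdot 5 \left(-10\right) \left(1 - 10\right) - 7 = - 22 \cdot 5 \left(-10\right) \left(-9\right) - 7 = \left(-22\right) 450 - 7 = -9900 - 7 = -9907$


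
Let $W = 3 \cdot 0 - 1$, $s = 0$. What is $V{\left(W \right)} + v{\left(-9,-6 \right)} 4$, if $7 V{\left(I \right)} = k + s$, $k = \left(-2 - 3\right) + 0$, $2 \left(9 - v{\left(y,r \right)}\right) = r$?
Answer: $\frac{331}{7} \approx 47.286$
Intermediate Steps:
$v{\left(y,r \right)} = 9 - \frac{r}{2}$
$k = -5$ ($k = -5 + 0 = -5$)
$W = -1$ ($W = 0 - 1 = -1$)
$V{\left(I \right)} = - \frac{5}{7}$ ($V{\left(I \right)} = \frac{-5 + 0}{7} = \frac{1}{7} \left(-5\right) = - \frac{5}{7}$)
$V{\left(W \right)} + v{\left(-9,-6 \right)} 4 = - \frac{5}{7} + \left(9 - -3\right) 4 = - \frac{5}{7} + \left(9 + 3\right) 4 = - \frac{5}{7} + 12 \cdot 4 = - \frac{5}{7} + 48 = \frac{331}{7}$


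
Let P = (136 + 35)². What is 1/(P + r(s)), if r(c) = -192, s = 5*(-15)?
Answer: 1/29049 ≈ 3.4425e-5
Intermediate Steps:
s = -75
P = 29241 (P = 171² = 29241)
1/(P + r(s)) = 1/(29241 - 192) = 1/29049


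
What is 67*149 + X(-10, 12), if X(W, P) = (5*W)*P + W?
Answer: 9373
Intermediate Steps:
X(W, P) = W + 5*P*W (X(W, P) = 5*P*W + W = W + 5*P*W)
67*149 + X(-10, 12) = 67*149 - 10*(1 + 5*12) = 9983 - 10*(1 + 60) = 9983 - 10*61 = 9983 - 610 = 9373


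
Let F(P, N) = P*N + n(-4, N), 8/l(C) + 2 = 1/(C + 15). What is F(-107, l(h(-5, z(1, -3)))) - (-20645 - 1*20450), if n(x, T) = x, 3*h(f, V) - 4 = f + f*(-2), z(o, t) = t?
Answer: 1453593/35 ≈ 41531.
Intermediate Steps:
h(f, V) = 4/3 - f/3 (h(f, V) = 4/3 + (f + f*(-2))/3 = 4/3 + (f - 2*f)/3 = 4/3 + (-f)/3 = 4/3 - f/3)
l(C) = 8/(-2 + 1/(15 + C)) (l(C) = 8/(-2 + 1/(C + 15)) = 8/(-2 + 1/(15 + C)))
F(P, N) = -4 + N*P (F(P, N) = P*N - 4 = N*P - 4 = -4 + N*P)
F(-107, l(h(-5, z(1, -3)))) - (-20645 - 1*20450) = (-4 + (8*(-15 - (4/3 - ⅓*(-5)))/(29 + 2*(4/3 - ⅓*(-5))))*(-107)) - (-20645 - 1*20450) = (-4 + (8*(-15 - (4/3 + 5/3))/(29 + 2*(4/3 + 5/3)))*(-107)) - (-20645 - 20450) = (-4 + (8*(-15 - 1*3)/(29 + 2*3))*(-107)) - 1*(-41095) = (-4 + (8*(-15 - 3)/(29 + 6))*(-107)) + 41095 = (-4 + (8*(-18)/35)*(-107)) + 41095 = (-4 + (8*(1/35)*(-18))*(-107)) + 41095 = (-4 - 144/35*(-107)) + 41095 = (-4 + 15408/35) + 41095 = 15268/35 + 41095 = 1453593/35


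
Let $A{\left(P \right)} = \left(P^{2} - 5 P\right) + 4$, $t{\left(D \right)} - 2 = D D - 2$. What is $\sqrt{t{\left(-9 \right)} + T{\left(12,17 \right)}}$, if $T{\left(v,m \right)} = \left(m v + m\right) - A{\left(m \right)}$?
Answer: $\sqrt{94} \approx 9.6954$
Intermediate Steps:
$t{\left(D \right)} = D^{2}$ ($t{\left(D \right)} = 2 + \left(D D - 2\right) = 2 + \left(D^{2} - 2\right) = 2 + \left(-2 + D^{2}\right) = D^{2}$)
$A{\left(P \right)} = 4 + P^{2} - 5 P$
$T{\left(v,m \right)} = -4 - m^{2} + 6 m + m v$ ($T{\left(v,m \right)} = \left(m v + m\right) - \left(4 + m^{2} - 5 m\right) = \left(m + m v\right) - \left(4 + m^{2} - 5 m\right) = -4 - m^{2} + 6 m + m v$)
$\sqrt{t{\left(-9 \right)} + T{\left(12,17 \right)}} = \sqrt{\left(-9\right)^{2} + \left(-4 - 17^{2} + 6 \cdot 17 + 17 \cdot 12\right)} = \sqrt{81 + \left(-4 - 289 + 102 + 204\right)} = \sqrt{81 + 13} = \sqrt{94}$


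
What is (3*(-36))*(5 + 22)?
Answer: -2916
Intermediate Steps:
(3*(-36))*(5 + 22) = -108*27 = -2916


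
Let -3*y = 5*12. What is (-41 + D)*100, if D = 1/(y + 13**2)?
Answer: -610800/149 ≈ -4099.3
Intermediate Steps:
y = -20 (y = -5*12/3 = -1/3*60 = -20)
D = 1/149 (D = 1/(-20 + 13**2) = 1/(-20 + 169) = 1/149 ≈ 0.0067114)
(-41 + D)*100 = (-41 + 1/149)*100 = -6108/149*100 = -610800/149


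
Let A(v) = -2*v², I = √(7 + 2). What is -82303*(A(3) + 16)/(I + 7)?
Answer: 82303/5 ≈ 16461.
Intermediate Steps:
I = 3 (I = √9 = 3)
-82303*(A(3) + 16)/(I + 7) = -82303*(-2*3² + 16)/(3 + 7) = -82303*(-2*9 + 16)/10 = -82303*(-18 + 16)/10 = -(-164606)/10 = -82303*(-⅕) = 82303/5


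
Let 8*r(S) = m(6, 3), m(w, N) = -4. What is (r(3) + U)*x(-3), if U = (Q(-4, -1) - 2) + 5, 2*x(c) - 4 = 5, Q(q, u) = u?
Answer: 27/4 ≈ 6.7500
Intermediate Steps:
x(c) = 9/2 (x(c) = 2 + (½)*5 = 2 + 5/2 = 9/2)
r(S) = -½ (r(S) = (⅛)*(-4) = -½)
U = 2 (U = (-1 - 2) + 5 = -3 + 5 = 2)
(r(3) + U)*x(-3) = (-½ + 2)*(9/2) = (3/2)*(9/2) = 27/4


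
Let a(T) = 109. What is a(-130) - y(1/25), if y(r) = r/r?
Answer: 108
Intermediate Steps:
y(r) = 1
a(-130) - y(1/25) = 109 - 1*1 = 109 - 1 = 108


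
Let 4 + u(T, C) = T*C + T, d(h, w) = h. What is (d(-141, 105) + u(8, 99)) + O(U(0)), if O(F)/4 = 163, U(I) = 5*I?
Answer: 1307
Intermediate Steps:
u(T, C) = -4 + T + C*T (u(T, C) = -4 + (T*C + T) = -4 + (C*T + T) = -4 + (T + C*T) = -4 + T + C*T)
O(F) = 652 (O(F) = 4*163 = 652)
(d(-141, 105) + u(8, 99)) + O(U(0)) = (-141 + (-4 + 8 + 99*8)) + 652 = (-141 + (-4 + 8 + 792)) + 652 = (-141 + 796) + 652 = 655 + 652 = 1307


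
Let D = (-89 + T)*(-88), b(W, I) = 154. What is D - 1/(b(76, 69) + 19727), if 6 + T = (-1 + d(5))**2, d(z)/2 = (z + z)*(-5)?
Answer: -17680729969/19881 ≈ -8.8933e+5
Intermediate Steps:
d(z) = -20*z (d(z) = 2*((z + z)*(-5)) = 2*((2*z)*(-5)) = 2*(-10*z) = -20*z)
T = 10195 (T = -6 + (-1 - 20*5)**2 = -6 + (-1 - 100)**2 = -6 + (-101)**2 = -6 + 10201 = 10195)
D = -889328 (D = (-89 + 10195)*(-88) = 10106*(-88) = -889328)
D - 1/(b(76, 69) + 19727) = -889328 - 1/(154 + 19727) = -889328 - 1/19881 = -17680729969/19881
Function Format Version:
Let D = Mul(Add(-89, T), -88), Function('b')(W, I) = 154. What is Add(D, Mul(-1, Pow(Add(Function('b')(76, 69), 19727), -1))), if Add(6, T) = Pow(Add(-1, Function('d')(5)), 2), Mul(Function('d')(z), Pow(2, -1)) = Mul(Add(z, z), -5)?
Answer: Rational(-17680729969, 19881) ≈ -8.8933e+5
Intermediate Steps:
Function('d')(z) = Mul(-20, z) (Function('d')(z) = Mul(2, Mul(Add(z, z), -5)) = Mul(2, Mul(Mul(2, z), -5)) = Mul(2, Mul(-10, z)) = Mul(-20, z))
T = 10195 (T = Add(-6, Pow(Add(-1, Mul(-20, 5)), 2)) = Add(-6, Pow(Add(-1, -100), 2)) = Add(-6, Pow(-101, 2)) = Add(-6, 10201) = 10195)
D = -889328 (D = Mul(Add(-89, 10195), -88) = Mul(10106, -88) = -889328)
Add(D, Mul(-1, Pow(Add(Function('b')(76, 69), 19727), -1))) = Add(-889328, Mul(-1, Pow(Add(154, 19727), -1))) = Add(-889328, Mul(-1, Pow(19881, -1))) = Add(-889328, Mul(-1, Rational(1, 19881))) = Add(-889328, Rational(-1, 19881)) = Rational(-17680729969, 19881)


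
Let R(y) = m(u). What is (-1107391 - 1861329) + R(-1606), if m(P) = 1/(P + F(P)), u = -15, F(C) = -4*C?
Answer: -133592399/45 ≈ -2.9687e+6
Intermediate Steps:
m(P) = -1/(3*P) (m(P) = 1/(P - 4*P) = 1/(-3*P) = -1/(3*P))
R(y) = 1/45 (R(y) = -⅓/(-15) = -⅓*(-1/15) = 1/45)
(-1107391 - 1861329) + R(-1606) = (-1107391 - 1861329) + 1/45 = -2968720 + 1/45 = -133592399/45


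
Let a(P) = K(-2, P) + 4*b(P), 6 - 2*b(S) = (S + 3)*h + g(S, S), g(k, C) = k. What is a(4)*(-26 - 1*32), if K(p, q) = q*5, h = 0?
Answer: -1392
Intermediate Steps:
K(p, q) = 5*q
b(S) = 3 - S/2 (b(S) = 3 - ((S + 3)*0 + S)/2 = 3 - ((3 + S)*0 + S)/2 = 3 - (0 + S)/2 = 3 - S/2)
a(P) = 12 + 3*P (a(P) = 5*P + 4*(3 - P/2) = 5*P + (12 - 2*P) = 12 + 3*P)
a(4)*(-26 - 1*32) = (12 + 3*4)*(-26 - 1*32) = (12 + 12)*(-26 - 32) = 24*(-58) = -1392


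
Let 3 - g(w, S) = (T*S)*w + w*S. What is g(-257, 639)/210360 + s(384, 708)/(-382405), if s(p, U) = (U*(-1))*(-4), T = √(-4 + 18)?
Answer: 2073503467/2681423860 + 54741*√14/70120 ≈ 3.6943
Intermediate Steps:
T = √14 ≈ 3.7417
s(p, U) = 4*U (s(p, U) = -U*(-4) = 4*U)
g(w, S) = 3 - S*w - S*w*√14 (g(w, S) = 3 - ((√14*S)*w + w*S) = 3 - ((S*√14)*w + S*w) = 3 - (S*w*√14 + S*w) = 3 - (S*w + S*w*√14) = 3 + (-S*w - S*w*√14) = 3 - S*w - S*w*√14)
g(-257, 639)/210360 + s(384, 708)/(-382405) = (3 - 1*639*(-257) - 1*639*(-257)*√14)/210360 + (4*708)/(-382405) = (3 + 164223 + 164223*√14)*(1/210360) + 2832*(-1/382405) = (164226 + 164223*√14)*(1/210360) - 2832/382405 = (27371/35060 + 54741*√14/70120) - 2832/382405 = 2073503467/2681423860 + 54741*√14/70120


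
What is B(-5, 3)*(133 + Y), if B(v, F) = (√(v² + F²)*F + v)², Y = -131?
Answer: 662 - 60*√34 ≈ 312.14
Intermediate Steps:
B(v, F) = (v + F*√(F² + v²))² (B(v, F) = (√(F² + v²)*F + v)² = (F*√(F² + v²) + v)² = (v + F*√(F² + v²))²)
B(-5, 3)*(133 + Y) = (-5 + 3*√(3² + (-5)²))²*(133 - 131) = (-5 + 3*√(9 + 25))²*2 = (-5 + 3*√34)²*2 = 2*(-5 + 3*√34)²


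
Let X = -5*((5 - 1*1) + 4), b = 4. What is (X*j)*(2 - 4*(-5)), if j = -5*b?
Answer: 17600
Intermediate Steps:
j = -20 (j = -5*4 = -20)
X = -40 (X = -5*((5 - 1) + 4) = -5*(4 + 4) = -5*8 = -40)
(X*j)*(2 - 4*(-5)) = (-40*(-20))*(2 - 4*(-5)) = 800*(2 + 20) = 800*22 = 17600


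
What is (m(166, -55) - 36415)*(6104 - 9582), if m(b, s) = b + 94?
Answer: 125747090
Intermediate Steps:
m(b, s) = 94 + b
(m(166, -55) - 36415)*(6104 - 9582) = ((94 + 166) - 36415)*(6104 - 9582) = (260 - 36415)*(-3478) = -36155*(-3478) = 125747090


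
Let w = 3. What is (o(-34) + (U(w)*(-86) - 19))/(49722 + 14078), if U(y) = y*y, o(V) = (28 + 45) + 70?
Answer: -13/1276 ≈ -0.010188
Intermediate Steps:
o(V) = 143 (o(V) = 73 + 70 = 143)
U(y) = y²
(o(-34) + (U(w)*(-86) - 19))/(49722 + 14078) = (143 + (3²*(-86) - 19))/(49722 + 14078) = (143 + (9*(-86) - 19))/63800 = (143 + (-774 - 19))*(1/63800) = (143 - 793)*(1/63800) = -650*1/63800 = -13/1276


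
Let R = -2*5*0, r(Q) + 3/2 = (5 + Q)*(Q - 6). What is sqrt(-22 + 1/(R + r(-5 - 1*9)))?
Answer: 2*I*sqrt(700791)/357 ≈ 4.6898*I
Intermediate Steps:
r(Q) = -3/2 + (-6 + Q)*(5 + Q) (r(Q) = -3/2 + (5 + Q)*(Q - 6) = -3/2 + (5 + Q)*(-6 + Q) = -3/2 + (-6 + Q)*(5 + Q))
R = 0 (R = -10*0 = 0)
sqrt(-22 + 1/(R + r(-5 - 1*9))) = sqrt(-22 + 1/(0 + (-63/2 + (-5 - 1*9)**2 - (-5 - 1*9)))) = sqrt(-22 + 1/(0 + (-63/2 + (-5 - 9)**2 - (-5 - 9)))) = sqrt(-22 + 1/(0 + (-63/2 + (-14)**2 - 1*(-14)))) = sqrt(-22 + 1/(0 + (-63/2 + 196 + 14))) = sqrt(-22 + 1/(0 + 357/2)) = sqrt(-22 + 1/(357/2)) = sqrt(-22 + 2/357) = sqrt(-7852/357) = 2*I*sqrt(700791)/357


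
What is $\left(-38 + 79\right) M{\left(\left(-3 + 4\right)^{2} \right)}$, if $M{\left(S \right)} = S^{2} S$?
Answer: $41$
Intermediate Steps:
$M{\left(S \right)} = S^{3}$
$\left(-38 + 79\right) M{\left(\left(-3 + 4\right)^{2} \right)} = \left(-38 + 79\right) \left(\left(-3 + 4\right)^{2}\right)^{3} = 41 \left(1^{2}\right)^{3} = 41 \cdot 1^{3} = 41 \cdot 1 = 41$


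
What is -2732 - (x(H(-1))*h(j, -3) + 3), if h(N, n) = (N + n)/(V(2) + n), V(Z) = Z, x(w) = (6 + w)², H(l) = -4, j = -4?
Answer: -2763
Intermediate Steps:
h(N, n) = (N + n)/(2 + n)
-2732 - (x(H(-1))*h(j, -3) + 3) = -2732 - ((6 - 4)²*((-4 - 3)/(2 - 3)) + 3) = -2732 - (2²*(-7/(-1)) + 3) = -2732 - (4*(-1*(-7)) + 3) = -2732 - (4*7 + 3) = -2732 - (28 + 3) = -2732 - 1*31 = -2732 - 31 = -2763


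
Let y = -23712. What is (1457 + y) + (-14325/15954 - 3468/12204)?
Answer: -120370468607/5408406 ≈ -22256.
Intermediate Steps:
(1457 + y) + (-14325/15954 - 3468/12204) = (1457 - 23712) + (-14325/15954 - 3468/12204) = -22255 + (-14325*1/15954 - 3468*1/12204) = -22255 + (-4775/5318 - 289/1017) = -22255 - 6393077/5408406 = -120370468607/5408406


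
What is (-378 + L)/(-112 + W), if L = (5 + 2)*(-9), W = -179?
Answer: 147/97 ≈ 1.5155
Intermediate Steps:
L = -63 (L = 7*(-9) = -63)
(-378 + L)/(-112 + W) = (-378 - 63)/(-112 - 179) = -441/(-291) = -441*(-1/291) = 147/97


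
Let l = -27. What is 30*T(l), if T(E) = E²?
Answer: 21870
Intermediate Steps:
30*T(l) = 30*(-27)² = 30*729 = 21870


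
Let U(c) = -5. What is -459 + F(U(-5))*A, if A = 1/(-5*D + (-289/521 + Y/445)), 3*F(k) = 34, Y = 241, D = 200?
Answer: -159631319659/347772066 ≈ -459.01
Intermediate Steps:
F(k) = 34/3 (F(k) = (⅓)*34 = 34/3)
A = -231845/231848044 (A = 1/(-5*200 + (-289/521 + 241/445)) = 1/(-1000 + (-289*1/521 + 241*(1/445))) = 1/(-1000 + (-289/521 + 241/445)) = 1/(-1000 - 3044/231845) = 1/(-231848044/231845) = -231845/231848044 ≈ -0.00099999)
-459 + F(U(-5))*A = -459 + (34/3)*(-231845/231848044) = -459 - 3941365/347772066 = -159631319659/347772066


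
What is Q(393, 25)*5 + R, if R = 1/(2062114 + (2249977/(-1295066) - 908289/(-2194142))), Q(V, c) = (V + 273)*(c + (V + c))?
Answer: 2161011076617920791498873/1464903555892603937 ≈ 1.4752e+6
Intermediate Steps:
Q(V, c) = (273 + V)*(V + 2*c)
R = 710389675843/1464903555892603937 (R = 1/(2062114 + (2249977*(-1/1295066) - 908289*(-1/2194142))) = 1/(2062114 + (-2249977/1295066 + 908289/2194142)) = 1/(2062114 - 940118708165/710389675843) = 1/(1464903555892603937/710389675843) = 710389675843/1464903555892603937 ≈ 4.8494e-7)
Q(393, 25)*5 + R = (393² + 273*393 + 546*25 + 2*393*25)*5 + 710389675843/1464903555892603937 = (154449 + 107289 + 13650 + 19650)*5 + 710389675843/1464903555892603937 = 295038*5 + 710389675843/1464903555892603937 = 1475190 + 710389675843/1464903555892603937 = 2161011076617920791498873/1464903555892603937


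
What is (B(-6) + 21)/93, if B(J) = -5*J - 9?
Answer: 14/31 ≈ 0.45161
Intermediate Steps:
B(J) = -9 - 5*J
(B(-6) + 21)/93 = ((-9 - 5*(-6)) + 21)/93 = ((-9 + 30) + 21)/93 = (21 + 21)/93 = (1/93)*42 = 14/31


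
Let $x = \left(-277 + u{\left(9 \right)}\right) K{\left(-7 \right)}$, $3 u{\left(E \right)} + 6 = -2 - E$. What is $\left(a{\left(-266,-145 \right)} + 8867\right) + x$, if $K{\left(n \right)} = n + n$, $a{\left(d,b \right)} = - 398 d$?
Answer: $\frac{356077}{3} \approx 1.1869 \cdot 10^{5}$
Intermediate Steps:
$u{\left(E \right)} = - \frac{8}{3} - \frac{E}{3}$ ($u{\left(E \right)} = -2 + \frac{-2 - E}{3} = -2 - \left(\frac{2}{3} + \frac{E}{3}\right) = - \frac{8}{3} - \frac{E}{3}$)
$K{\left(n \right)} = 2 n$
$x = \frac{11872}{3}$ ($x = \left(-277 - \frac{17}{3}\right) 2 \left(-7\right) = \left(-277 - \frac{17}{3}\right) \left(-14\right) = \left(- \frac{848}{3}\right) \left(-14\right) = \frac{11872}{3} \approx 3957.3$)
$\left(a{\left(-266,-145 \right)} + 8867\right) + x = \left(\left(-398\right) \left(-266\right) + 8867\right) + \frac{11872}{3} = \left(105868 + 8867\right) + \frac{11872}{3} = 114735 + \frac{11872}{3} = \frac{356077}{3}$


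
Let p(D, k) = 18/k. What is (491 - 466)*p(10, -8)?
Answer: -225/4 ≈ -56.250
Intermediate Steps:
(491 - 466)*p(10, -8) = (491 - 466)*(18/(-8)) = 25*(18*(-1/8)) = 25*(-9/4) = -225/4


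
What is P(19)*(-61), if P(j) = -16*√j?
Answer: 976*√19 ≈ 4254.3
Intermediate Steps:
P(19)*(-61) = -16*√19*(-61) = 976*√19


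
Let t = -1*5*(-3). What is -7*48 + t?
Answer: -321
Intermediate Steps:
t = 15 (t = -5*(-3) = 15)
-7*48 + t = -7*48 + 15 = -336 + 15 = -321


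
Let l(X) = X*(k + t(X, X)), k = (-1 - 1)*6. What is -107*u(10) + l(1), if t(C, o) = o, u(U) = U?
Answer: -1081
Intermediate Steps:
k = -12 (k = -2*6 = -12)
l(X) = X*(-12 + X)
-107*u(10) + l(1) = -107*10 + 1*(-12 + 1) = -1070 + 1*(-11) = -1070 - 11 = -1081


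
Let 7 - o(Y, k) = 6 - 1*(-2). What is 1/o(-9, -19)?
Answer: -1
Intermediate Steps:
o(Y, k) = -1 (o(Y, k) = 7 - (6 - 1*(-2)) = 7 - (6 + 2) = 7 - 1*8 = 7 - 8 = -1)
1/o(-9, -19) = 1/(-1) = -1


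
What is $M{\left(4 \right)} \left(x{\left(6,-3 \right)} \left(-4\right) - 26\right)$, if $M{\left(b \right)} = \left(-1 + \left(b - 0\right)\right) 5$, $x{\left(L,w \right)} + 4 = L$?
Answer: $-510$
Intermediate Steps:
$x{\left(L,w \right)} = -4 + L$
$M{\left(b \right)} = -5 + 5 b$ ($M{\left(b \right)} = \left(-1 + \left(b + 0\right)\right) 5 = \left(-1 + b\right) 5 = -5 + 5 b$)
$M{\left(4 \right)} \left(x{\left(6,-3 \right)} \left(-4\right) - 26\right) = \left(-5 + 5 \cdot 4\right) \left(\left(-4 + 6\right) \left(-4\right) - 26\right) = \left(-5 + 20\right) \left(2 \left(-4\right) - 26\right) = 15 \left(-8 - 26\right) = 15 \left(-34\right) = -510$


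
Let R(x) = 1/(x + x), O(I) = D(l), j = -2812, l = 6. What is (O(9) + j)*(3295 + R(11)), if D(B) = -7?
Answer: -204352129/22 ≈ -9.2887e+6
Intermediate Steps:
O(I) = -7
R(x) = 1/(2*x)
(O(9) + j)*(3295 + R(11)) = (-7 - 2812)*(3295 + (1/2)/11) = -2819*(3295 + (1/2)*(1/11)) = -2819*(3295 + 1/22) = -2819*72491/22 = -204352129/22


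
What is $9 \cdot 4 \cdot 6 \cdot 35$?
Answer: $7560$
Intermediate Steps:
$9 \cdot 4 \cdot 6 \cdot 35 = 9 \cdot 24 \cdot 35 = 216 \cdot 35 = 7560$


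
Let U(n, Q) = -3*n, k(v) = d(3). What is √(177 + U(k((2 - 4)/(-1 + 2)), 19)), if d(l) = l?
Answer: 2*√42 ≈ 12.961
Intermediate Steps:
k(v) = 3
√(177 + U(k((2 - 4)/(-1 + 2)), 19)) = √(177 - 3*3) = √(177 - 9) = √168 = 2*√42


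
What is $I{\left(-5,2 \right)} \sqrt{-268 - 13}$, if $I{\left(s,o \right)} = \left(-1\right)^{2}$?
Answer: $i \sqrt{281} \approx 16.763 i$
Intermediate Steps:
$I{\left(s,o \right)} = 1$
$I{\left(-5,2 \right)} \sqrt{-268 - 13} = 1 \sqrt{-268 - 13} = 1 \sqrt{-281} = 1 i \sqrt{281} = i \sqrt{281}$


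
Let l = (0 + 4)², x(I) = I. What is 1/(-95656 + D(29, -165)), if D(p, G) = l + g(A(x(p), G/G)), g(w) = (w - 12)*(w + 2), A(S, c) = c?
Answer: -1/95673 ≈ -1.0452e-5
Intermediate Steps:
g(w) = (-12 + w)*(2 + w)
l = 16 (l = 4² = 16)
D(p, G) = -17 (D(p, G) = 16 + (-24 + (G/G)² - 10*G/G) = 16 + (-24 + 1² - 10*1) = 16 + (-24 + 1 - 10) = 16 - 33 = -17)
1/(-95656 + D(29, -165)) = 1/(-95656 - 17) = 1/(-95673) = -1/95673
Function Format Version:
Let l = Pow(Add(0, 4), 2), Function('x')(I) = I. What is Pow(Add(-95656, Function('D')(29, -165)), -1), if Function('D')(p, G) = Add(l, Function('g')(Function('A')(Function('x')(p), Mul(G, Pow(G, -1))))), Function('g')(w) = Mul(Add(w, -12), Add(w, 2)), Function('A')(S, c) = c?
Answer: Rational(-1, 95673) ≈ -1.0452e-5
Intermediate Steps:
Function('g')(w) = Mul(Add(-12, w), Add(2, w))
l = 16 (l = Pow(4, 2) = 16)
Function('D')(p, G) = -17 (Function('D')(p, G) = Add(16, Add(-24, Pow(Mul(G, Pow(G, -1)), 2), Mul(-10, Mul(G, Pow(G, -1))))) = Add(16, Add(-24, Pow(1, 2), Mul(-10, 1))) = Add(16, Add(-24, 1, -10)) = Add(16, -33) = -17)
Pow(Add(-95656, Function('D')(29, -165)), -1) = Pow(Add(-95656, -17), -1) = Pow(-95673, -1) = Rational(-1, 95673)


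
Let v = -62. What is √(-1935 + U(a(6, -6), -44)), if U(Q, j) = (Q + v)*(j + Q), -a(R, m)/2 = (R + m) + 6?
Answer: 47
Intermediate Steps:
a(R, m) = -12 - 2*R - 2*m (a(R, m) = -2*((R + m) + 6) = -2*(6 + R + m) = -12 - 2*R - 2*m)
U(Q, j) = (-62 + Q)*(Q + j) (U(Q, j) = (Q - 62)*(j + Q) = (-62 + Q)*(Q + j))
√(-1935 + U(a(6, -6), -44)) = √(-1935 + ((-12 - 2*6 - 2*(-6))² - 62*(-12 - 2*6 - 2*(-6)) - 62*(-44) + (-12 - 2*6 - 2*(-6))*(-44))) = √(-1935 + ((-12 - 12 + 12)² - 62*(-12 - 12 + 12) + 2728 + (-12 - 12 + 12)*(-44))) = √(-1935 + ((-12)² - 62*(-12) + 2728 - 12*(-44))) = √(-1935 + (144 + 744 + 2728 + 528)) = √(-1935 + 4144) = √2209 = 47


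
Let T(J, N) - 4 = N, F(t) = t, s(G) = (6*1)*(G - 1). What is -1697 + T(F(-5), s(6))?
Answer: -1663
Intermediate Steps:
s(G) = -6 + 6*G (s(G) = 6*(-1 + G) = -6 + 6*G)
T(J, N) = 4 + N
-1697 + T(F(-5), s(6)) = -1697 + (4 + (-6 + 6*6)) = -1697 + (4 + (-6 + 36)) = -1697 + (4 + 30) = -1697 + 34 = -1663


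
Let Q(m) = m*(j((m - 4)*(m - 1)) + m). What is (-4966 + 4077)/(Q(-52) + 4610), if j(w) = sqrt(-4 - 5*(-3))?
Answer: -464439/3818918 - 1651*sqrt(11)/1909459 ≈ -0.12448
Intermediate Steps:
j(w) = sqrt(11) (j(w) = sqrt(-4 + 15) = sqrt(11))
Q(m) = m*(m + sqrt(11)) (Q(m) = m*(sqrt(11) + m) = m*(m + sqrt(11)))
(-4966 + 4077)/(Q(-52) + 4610) = (-4966 + 4077)/(-52*(-52 + sqrt(11)) + 4610) = -889/((2704 - 52*sqrt(11)) + 4610) = -889/(7314 - 52*sqrt(11))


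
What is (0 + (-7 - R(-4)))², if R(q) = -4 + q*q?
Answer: 361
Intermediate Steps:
R(q) = -4 + q²
(0 + (-7 - R(-4)))² = (0 + (-7 - (-4 + (-4)²)))² = (0 + (-7 - (-4 + 16)))² = (0 + (-7 - 1*12))² = (0 + (-7 - 12))² = (0 - 19)² = (-19)² = 361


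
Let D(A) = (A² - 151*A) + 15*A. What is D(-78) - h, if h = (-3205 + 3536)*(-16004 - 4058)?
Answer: 6657214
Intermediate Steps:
D(A) = A² - 136*A
h = -6640522 (h = 331*(-20062) = -6640522)
D(-78) - h = -78*(-136 - 78) - 1*(-6640522) = -78*(-214) + 6640522 = 16692 + 6640522 = 6657214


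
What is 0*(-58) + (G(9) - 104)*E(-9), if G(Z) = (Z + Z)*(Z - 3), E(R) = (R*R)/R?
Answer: -36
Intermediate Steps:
E(R) = R (E(R) = R²/R = R)
G(Z) = 2*Z*(-3 + Z) (G(Z) = (2*Z)*(-3 + Z) = 2*Z*(-3 + Z))
0*(-58) + (G(9) - 104)*E(-9) = 0*(-58) + (2*9*(-3 + 9) - 104)*(-9) = 0 + (2*9*6 - 104)*(-9) = 0 + (108 - 104)*(-9) = 0 + 4*(-9) = 0 - 36 = -36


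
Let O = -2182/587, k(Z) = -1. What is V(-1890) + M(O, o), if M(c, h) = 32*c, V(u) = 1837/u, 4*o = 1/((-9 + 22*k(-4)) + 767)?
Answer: -133045679/1109430 ≈ -119.92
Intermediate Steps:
O = -2182/587 (O = -2182*1/587 = -2182/587 ≈ -3.7172)
o = 1/2944 (o = 1/(4*((-9 + 22*(-1)) + 767)) = 1/(4*((-9 - 22) + 767)) = 1/(4*(-31 + 767)) = (¼)/736 = (¼)*(1/736) = 1/2944 ≈ 0.00033967)
V(-1890) + M(O, o) = 1837/(-1890) + 32*(-2182/587) = 1837*(-1/1890) - 69824/587 = -1837/1890 - 69824/587 = -133045679/1109430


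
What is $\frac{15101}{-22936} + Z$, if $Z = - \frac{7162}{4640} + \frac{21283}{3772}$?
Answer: $\frac{21579455349}{6272307920} \approx 3.4404$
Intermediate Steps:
$Z = \frac{8967257}{2187760}$ ($Z = \left(-7162\right) \frac{1}{4640} + 21283 \cdot \frac{1}{3772} = - \frac{3581}{2320} + \frac{21283}{3772} = \frac{8967257}{2187760} \approx 4.0988$)
$\frac{15101}{-22936} + Z = \frac{15101}{-22936} + \frac{8967257}{2187760} = 15101 \left(- \frac{1}{22936}\right) + \frac{8967257}{2187760} = - \frac{15101}{22936} + \frac{8967257}{2187760} = \frac{21579455349}{6272307920}$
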